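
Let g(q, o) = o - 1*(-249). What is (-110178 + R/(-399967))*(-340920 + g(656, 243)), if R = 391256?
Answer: 15001965914783496/399967 ≈ 3.7508e+10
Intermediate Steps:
g(q, o) = 249 + o (g(q, o) = o + 249 = 249 + o)
(-110178 + R/(-399967))*(-340920 + g(656, 243)) = (-110178 + 391256/(-399967))*(-340920 + (249 + 243)) = (-110178 + 391256*(-1/399967))*(-340920 + 492) = (-110178 - 391256/399967)*(-340428) = -44067955382/399967*(-340428) = 15001965914783496/399967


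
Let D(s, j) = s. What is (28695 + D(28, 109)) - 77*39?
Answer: 25720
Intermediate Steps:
(28695 + D(28, 109)) - 77*39 = (28695 + 28) - 77*39 = 28723 - 3003 = 25720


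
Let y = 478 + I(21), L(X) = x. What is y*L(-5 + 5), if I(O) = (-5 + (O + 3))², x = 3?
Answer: 2517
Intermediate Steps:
L(X) = 3
I(O) = (-2 + O)² (I(O) = (-5 + (3 + O))² = (-2 + O)²)
y = 839 (y = 478 + (-2 + 21)² = 478 + 19² = 478 + 361 = 839)
y*L(-5 + 5) = 839*3 = 2517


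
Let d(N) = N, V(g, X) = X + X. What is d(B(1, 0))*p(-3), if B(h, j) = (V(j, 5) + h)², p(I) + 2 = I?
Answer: -605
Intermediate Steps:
p(I) = -2 + I
V(g, X) = 2*X
B(h, j) = (10 + h)² (B(h, j) = (2*5 + h)² = (10 + h)²)
d(B(1, 0))*p(-3) = (10 + 1)²*(-2 - 3) = 11²*(-5) = 121*(-5) = -605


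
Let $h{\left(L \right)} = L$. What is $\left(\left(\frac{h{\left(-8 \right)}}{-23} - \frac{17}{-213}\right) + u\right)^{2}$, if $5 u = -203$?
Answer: $\frac{968299296484}{600005025} \approx 1613.8$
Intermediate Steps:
$u = - \frac{203}{5}$ ($u = \frac{1}{5} \left(-203\right) = - \frac{203}{5} \approx -40.6$)
$\left(\left(\frac{h{\left(-8 \right)}}{-23} - \frac{17}{-213}\right) + u\right)^{2} = \left(\left(- \frac{8}{-23} - \frac{17}{-213}\right) - \frac{203}{5}\right)^{2} = \left(\left(\left(-8\right) \left(- \frac{1}{23}\right) - - \frac{17}{213}\right) - \frac{203}{5}\right)^{2} = \left(\left(\frac{8}{23} + \frac{17}{213}\right) - \frac{203}{5}\right)^{2} = \left(\frac{2095}{4899} - \frac{203}{5}\right)^{2} = \left(- \frac{984022}{24495}\right)^{2} = \frac{968299296484}{600005025}$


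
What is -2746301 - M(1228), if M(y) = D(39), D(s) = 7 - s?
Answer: -2746269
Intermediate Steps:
M(y) = -32 (M(y) = 7 - 1*39 = 7 - 39 = -32)
-2746301 - M(1228) = -2746301 - 1*(-32) = -2746301 + 32 = -2746269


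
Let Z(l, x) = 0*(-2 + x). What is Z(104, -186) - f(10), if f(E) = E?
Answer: -10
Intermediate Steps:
Z(l, x) = 0
Z(104, -186) - f(10) = 0 - 1*10 = 0 - 10 = -10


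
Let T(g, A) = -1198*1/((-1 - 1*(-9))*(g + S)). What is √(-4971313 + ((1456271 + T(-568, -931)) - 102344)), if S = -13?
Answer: 3*I*√542705932685/1162 ≈ 1901.9*I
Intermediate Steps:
T(g, A) = -1198/(-104 + 8*g) (T(g, A) = -1198*1/((-1 - 1*(-9))*(g - 13)) = -1198*1/((-1 + 9)*(-13 + g)) = -1198*1/(8*(-13 + g)) = -1198/(-104 + 8*g))
√(-4971313 + ((1456271 + T(-568, -931)) - 102344)) = √(-4971313 + ((1456271 - 599/(-52 + 4*(-568))) - 102344)) = √(-4971313 + ((1456271 - 599/(-52 - 2272)) - 102344)) = √(-4971313 + ((1456271 - 599/(-2324)) - 102344)) = √(-4971313 + ((1456271 - 599*(-1/2324)) - 102344)) = √(-4971313 + ((1456271 + 599/2324) - 102344)) = √(-4971313 + (3384374403/2324 - 102344)) = √(-4971313 + 3146526947/2324) = √(-8406804465/2324) = 3*I*√542705932685/1162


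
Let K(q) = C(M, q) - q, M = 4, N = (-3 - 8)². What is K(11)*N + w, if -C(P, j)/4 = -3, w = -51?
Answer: 70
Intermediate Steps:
N = 121 (N = (-11)² = 121)
C(P, j) = 12 (C(P, j) = -4*(-3) = 12)
K(q) = 12 - q
K(11)*N + w = (12 - 1*11)*121 - 51 = (12 - 11)*121 - 51 = 1*121 - 51 = 121 - 51 = 70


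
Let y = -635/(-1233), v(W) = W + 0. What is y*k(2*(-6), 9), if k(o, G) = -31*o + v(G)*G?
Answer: 95885/411 ≈ 233.30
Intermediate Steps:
v(W) = W
k(o, G) = G**2 - 31*o (k(o, G) = -31*o + G*G = -31*o + G**2 = G**2 - 31*o)
y = 635/1233 (y = -635*(-1/1233) = 635/1233 ≈ 0.51500)
y*k(2*(-6), 9) = 635*(9**2 - 62*(-6))/1233 = 635*(81 - 31*(-12))/1233 = 635*(81 + 372)/1233 = (635/1233)*453 = 95885/411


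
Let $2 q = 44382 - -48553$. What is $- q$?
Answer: $- \frac{92935}{2} \approx -46468.0$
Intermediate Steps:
$q = \frac{92935}{2}$ ($q = \frac{44382 - -48553}{2} = \frac{44382 + 48553}{2} = \frac{1}{2} \cdot 92935 = \frac{92935}{2} \approx 46468.0$)
$- q = \left(-1\right) \frac{92935}{2} = - \frac{92935}{2}$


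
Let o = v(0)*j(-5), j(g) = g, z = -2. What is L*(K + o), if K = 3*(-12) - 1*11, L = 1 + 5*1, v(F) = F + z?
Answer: -222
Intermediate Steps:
v(F) = -2 + F (v(F) = F - 2 = -2 + F)
o = 10 (o = (-2 + 0)*(-5) = -2*(-5) = 10)
L = 6 (L = 1 + 5 = 6)
K = -47 (K = -36 - 11 = -47)
L*(K + o) = 6*(-47 + 10) = 6*(-37) = -222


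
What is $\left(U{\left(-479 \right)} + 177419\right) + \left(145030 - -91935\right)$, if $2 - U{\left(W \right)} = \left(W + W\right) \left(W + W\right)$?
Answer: $-503378$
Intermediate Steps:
$U{\left(W \right)} = 2 - 4 W^{2}$ ($U{\left(W \right)} = 2 - \left(W + W\right) \left(W + W\right) = 2 - 2 W 2 W = 2 - 4 W^{2}$)
$\left(U{\left(-479 \right)} + 177419\right) + \left(145030 - -91935\right) = \left(\left(2 - 4 \left(-479\right)^{2}\right) + 177419\right) + \left(145030 - -91935\right) = \left(\left(2 - 917764\right) + 177419\right) + \left(145030 + 91935\right) = \left(\left(2 - 917764\right) + 177419\right) + 236965 = \left(-917762 + 177419\right) + 236965 = -740343 + 236965 = -503378$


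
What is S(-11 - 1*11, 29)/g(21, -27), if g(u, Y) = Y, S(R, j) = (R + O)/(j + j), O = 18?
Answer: 2/783 ≈ 0.0025543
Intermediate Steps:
S(R, j) = (18 + R)/(2*j) (S(R, j) = (R + 18)/(j + j) = (18 + R)/((2*j)) = (18 + R)*(1/(2*j)) = (18 + R)/(2*j))
S(-11 - 1*11, 29)/g(21, -27) = ((1/2)*(18 + (-11 - 1*11))/29)/(-27) = ((1/2)*(1/29)*(18 + (-11 - 11)))*(-1/27) = ((1/2)*(1/29)*(18 - 22))*(-1/27) = ((1/2)*(1/29)*(-4))*(-1/27) = -2/29*(-1/27) = 2/783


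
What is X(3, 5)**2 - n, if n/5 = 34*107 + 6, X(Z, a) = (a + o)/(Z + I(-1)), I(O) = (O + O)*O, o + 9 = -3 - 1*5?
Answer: -455356/25 ≈ -18214.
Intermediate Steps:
o = -17 (o = -9 + (-3 - 1*5) = -9 + (-3 - 5) = -9 - 8 = -17)
I(O) = 2*O**2 (I(O) = (2*O)*O = 2*O**2)
X(Z, a) = (-17 + a)/(2 + Z) (X(Z, a) = (a - 17)/(Z + 2*(-1)**2) = (-17 + a)/(Z + 2*1) = (-17 + a)/(Z + 2) = (-17 + a)/(2 + Z))
n = 18220 (n = 5*(34*107 + 6) = 5*(3638 + 6) = 5*3644 = 18220)
X(3, 5)**2 - n = ((-17 + 5)/(2 + 3))**2 - 1*18220 = (-12/5)**2 - 18220 = 144/25 - 18220 = -455356/25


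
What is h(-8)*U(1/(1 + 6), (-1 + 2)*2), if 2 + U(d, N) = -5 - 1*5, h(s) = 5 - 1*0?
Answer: -60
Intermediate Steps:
h(s) = 5 (h(s) = 5 + 0 = 5)
U(d, N) = -12 (U(d, N) = -2 + (-5 - 1*5) = -2 + (-5 - 5) = -2 - 10 = -12)
h(-8)*U(1/(1 + 6), (-1 + 2)*2) = 5*(-12) = -60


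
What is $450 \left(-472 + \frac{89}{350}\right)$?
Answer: $- \frac{1485999}{7} \approx -2.1229 \cdot 10^{5}$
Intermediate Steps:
$450 \left(-472 + \frac{89}{350}\right) = 450 \left(- \frac{165111}{350}\right) = - \frac{1485999}{7}$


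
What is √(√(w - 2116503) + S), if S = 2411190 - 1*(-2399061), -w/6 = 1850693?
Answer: √(4810251 + I*√13220661) ≈ 2193.2 + 0.829*I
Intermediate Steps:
w = -11104158 (w = -6*1850693 = -11104158)
S = 4810251 (S = 2411190 + 2399061 = 4810251)
√(√(w - 2116503) + S) = √(√(-11104158 - 2116503) + 4810251) = √(√(-13220661) + 4810251) = √(I*√13220661 + 4810251) = √(4810251 + I*√13220661)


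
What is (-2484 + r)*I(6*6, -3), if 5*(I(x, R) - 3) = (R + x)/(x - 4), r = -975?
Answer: -1774467/160 ≈ -11090.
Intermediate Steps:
I(x, R) = 3 + (R + x)/(5*(-4 + x)) (I(x, R) = 3 + ((R + x)/(x - 4))/5 = 3 + ((R + x)/(-4 + x))/5 = 3 + (R + x)/(5*(-4 + x)))
(-2484 + r)*I(6*6, -3) = (-2484 - 975)*((-60 - 3 + 16*(6*6))/(5*(-4 + 6*6))) = -3459*(-60 - 3 + 16*36)/(5*(-4 + 36)) = -3459*(-60 - 3 + 576)/(5*32) = -3459*513/(5*32) = -3459*513/160 = -1774467/160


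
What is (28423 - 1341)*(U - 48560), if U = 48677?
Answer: 3168594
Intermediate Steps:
(28423 - 1341)*(U - 48560) = (28423 - 1341)*(48677 - 48560) = 27082*117 = 3168594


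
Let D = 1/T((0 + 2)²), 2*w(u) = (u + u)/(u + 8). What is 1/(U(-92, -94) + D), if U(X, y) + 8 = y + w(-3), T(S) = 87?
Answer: -435/44626 ≈ -0.0097477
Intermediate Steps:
w(u) = u/(8 + u) (w(u) = ((u + u)/(u + 8))/2 = ((2*u)/(8 + u))/2 = (2*u/(8 + u))/2 = u/(8 + u))
D = 1/87 ≈ 0.011494
U(X, y) = -43/5 + y (U(X, y) = -8 + (y - 3/(8 - 3)) = -8 + (y - 3/5) = -8 + (y - 3*⅕) = -8 + (y - ⅗) = -8 + (-⅗ + y) = -43/5 + y)
1/(U(-92, -94) + D) = 1/((-43/5 - 94) + 1/87) = 1/(-513/5 + 1/87) = 1/(-44626/435) = -435/44626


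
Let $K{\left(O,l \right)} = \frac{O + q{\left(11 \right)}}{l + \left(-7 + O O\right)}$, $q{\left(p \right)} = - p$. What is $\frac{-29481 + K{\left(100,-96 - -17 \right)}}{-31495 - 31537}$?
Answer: $\frac{292274545}{624899248} \approx 0.46771$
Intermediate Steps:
$K{\left(O,l \right)} = \frac{-11 + O}{-7 + l + O^{2}}$ ($K{\left(O,l \right)} = \frac{O - 11}{l + \left(-7 + O O\right)} = \frac{O - 11}{l + \left(-7 + O^{2}\right)} = \frac{-11 + O}{-7 + l + O^{2}}$)
$\frac{-29481 + K{\left(100,-96 - -17 \right)}}{-31495 - 31537} = \frac{-29481 + \frac{-11 + 100}{-7 - 79 + 100^{2}}}{-31495 - 31537} = \frac{-29481 + \frac{1}{-7 + \left(-96 + 17\right) + 10000} \cdot 89}{-63032} = \left(-29481 + \frac{1}{-7 - 79 + 10000} \cdot 89\right) \left(- \frac{1}{63032}\right) = \left(-29481 + \frac{1}{9914} \cdot 89\right) \left(- \frac{1}{63032}\right) = \left(-29481 + \frac{89}{9914}\right) \left(- \frac{1}{63032}\right) = \left(- \frac{292274545}{9914}\right) \left(- \frac{1}{63032}\right) = \frac{292274545}{624899248}$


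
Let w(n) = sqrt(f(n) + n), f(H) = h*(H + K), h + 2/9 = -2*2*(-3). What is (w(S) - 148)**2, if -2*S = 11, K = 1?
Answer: 43691/2 - 444*I*sqrt(26) ≈ 21846.0 - 2264.0*I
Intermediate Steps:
h = 106/9 (h = -2/9 - 2*2*(-3) = -2/9 - 4*(-3) = -2/9 + 12 = 106/9 ≈ 11.778)
S = -11/2 (S = -1/2*11 = -11/2 ≈ -5.5000)
f(H) = 106/9 + 106*H/9 (f(H) = 106*(H + 1)/9 = 106*(1 + H)/9 = 106/9 + 106*H/9)
w(n) = sqrt(106/9 + 115*n/9) (w(n) = sqrt((106/9 + 106*n/9) + n) = sqrt(106/9 + 115*n/9))
(w(S) - 148)**2 = (sqrt(106 + 115*(-11/2))/3 - 148)**2 = (sqrt(106 - 1265/2)/3 - 148)**2 = (sqrt(-1053/2)/3 - 148)**2 = ((9*I*sqrt(26)/2)/3 - 148)**2 = (3*I*sqrt(26)/2 - 148)**2 = (-148 + 3*I*sqrt(26)/2)**2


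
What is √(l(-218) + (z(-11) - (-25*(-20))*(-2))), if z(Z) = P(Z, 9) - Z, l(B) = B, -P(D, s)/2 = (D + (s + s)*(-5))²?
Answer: I*√19609 ≈ 140.03*I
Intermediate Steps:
P(D, s) = -2*(D - 10*s)² (P(D, s) = -2*(D + (s + s)*(-5))² = -2*(D + (2*s)*(-5))² = -2*(D - 10*s)²)
z(Z) = -Z - 2*(-90 + Z)² (z(Z) = -2*(Z - 10*9)² - Z = -2*(Z - 90)² - Z = -2*(-90 + Z)² - Z = -Z - 2*(-90 + Z)²)
√(l(-218) + (z(-11) - (-25*(-20))*(-2))) = √(-218 + ((-1*(-11) - 2*(-90 - 11)²) - (-25*(-20))*(-2))) = √(-218 + ((11 - 2*(-101)²) - 500*(-2))) = √(-218 + ((11 - 2*10201) - 1*(-1000))) = √(-218 + ((11 - 20402) + 1000)) = √(-218 + (-20391 + 1000)) = √(-218 - 19391) = √(-19609) = I*√19609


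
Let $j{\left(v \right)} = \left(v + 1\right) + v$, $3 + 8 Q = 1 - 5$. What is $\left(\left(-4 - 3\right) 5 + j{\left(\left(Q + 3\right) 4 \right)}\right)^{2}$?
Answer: $289$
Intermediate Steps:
$Q = - \frac{7}{8}$ ($Q = - \frac{3}{8} + \frac{1 - 5}{8} = - \frac{3}{8} + \frac{1}{8} \left(-4\right) = - \frac{3}{8} - \frac{1}{2} = - \frac{7}{8} \approx -0.875$)
$j{\left(v \right)} = 1 + 2 v$ ($j{\left(v \right)} = \left(1 + v\right) + v = 1 + 2 v$)
$\left(\left(-4 - 3\right) 5 + j{\left(\left(Q + 3\right) 4 \right)}\right)^{2} = \left(\left(-4 - 3\right) 5 + \left(1 + 2 \left(- \frac{7}{8} + 3\right) 4\right)\right)^{2} = \left(\left(-7\right) 5 + \left(1 + 2 \cdot \frac{17}{8} \cdot 4\right)\right)^{2} = \left(-35 + \left(1 + 2 \cdot \frac{17}{2}\right)\right)^{2} = \left(-35 + \left(1 + 17\right)\right)^{2} = \left(-35 + 18\right)^{2} = \left(-17\right)^{2} = 289$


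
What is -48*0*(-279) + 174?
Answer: 174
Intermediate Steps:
-48*0*(-279) + 174 = 0*(-279) + 174 = 0 + 174 = 174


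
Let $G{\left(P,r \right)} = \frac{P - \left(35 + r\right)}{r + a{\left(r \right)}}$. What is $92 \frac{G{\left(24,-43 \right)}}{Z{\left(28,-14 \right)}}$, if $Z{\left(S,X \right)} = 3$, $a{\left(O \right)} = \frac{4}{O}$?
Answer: $- \frac{126592}{5559} \approx -22.772$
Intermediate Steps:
$G{\left(P,r \right)} = \frac{-35 + P - r}{r + \frac{4}{r}}$ ($G{\left(P,r \right)} = \frac{P - \left(35 + r\right)}{r + \frac{4}{r}} = \frac{-35 + P - r}{r + \frac{4}{r}}$)
$92 \frac{G{\left(24,-43 \right)}}{Z{\left(28,-14 \right)}} = 92 \frac{\left(-43\right) \frac{1}{4 + \left(-43\right)^{2}} \left(-35 + 24 - -43\right)}{3} = 92 - \frac{43 \left(-35 + 24 + 43\right)}{4 + 1849} \cdot \frac{1}{3} = 92 \left(-43\right) \frac{1}{1853} \cdot 32 \cdot \frac{1}{3} = 92 \left(\left(- \frac{1376}{1853}\right) \frac{1}{3}\right) = 92 \left(- \frac{1376}{5559}\right) = - \frac{126592}{5559}$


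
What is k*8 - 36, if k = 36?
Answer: 252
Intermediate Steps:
k*8 - 36 = 36*8 - 36 = 288 - 36 = 252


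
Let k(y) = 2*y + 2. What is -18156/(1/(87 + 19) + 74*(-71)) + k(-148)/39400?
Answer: 12610497173/3657127700 ≈ 3.4482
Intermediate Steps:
k(y) = 2 + 2*y
-18156/(1/(87 + 19) + 74*(-71)) + k(-148)/39400 = -18156/(1/(87 + 19) + 74*(-71)) + (2 + 2*(-148))/39400 = -18156/(1/106 - 5254) + (2 - 296)*(1/39400) = -18156/(1/106 - 5254) - 294*1/39400 = -18156/(-556923/106) - 147/19700 = -18156*(-106/556923) - 147/19700 = 641512/185641 - 147/19700 = 12610497173/3657127700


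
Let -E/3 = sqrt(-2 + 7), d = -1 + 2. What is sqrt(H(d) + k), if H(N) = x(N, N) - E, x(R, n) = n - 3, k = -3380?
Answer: sqrt(-3382 + 3*sqrt(5)) ≈ 58.097*I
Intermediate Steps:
d = 1
x(R, n) = -3 + n
E = -3*sqrt(5) (E = -3*sqrt(-2 + 7) = -3*sqrt(5) ≈ -6.7082)
H(N) = -3 + N + 3*sqrt(5) (H(N) = (-3 + N) - (-3)*sqrt(5) = (-3 + N) + 3*sqrt(5) = -3 + N + 3*sqrt(5))
sqrt(H(d) + k) = sqrt((-3 + 1 + 3*sqrt(5)) - 3380) = sqrt((-2 + 3*sqrt(5)) - 3380) = sqrt(-3382 + 3*sqrt(5))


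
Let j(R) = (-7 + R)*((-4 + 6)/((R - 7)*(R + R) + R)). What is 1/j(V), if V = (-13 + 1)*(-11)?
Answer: 16566/125 ≈ 132.53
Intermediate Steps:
V = 132 (V = -12*(-11) = 132)
j(R) = 2*(-7 + R)/(R + 2*R*(-7 + R)) (j(R) = (-7 + R)*(2/((-7 + R)*(2*R) + R)) = (-7 + R)*(2/(2*R*(-7 + R) + R)) = (-7 + R)*(2/(R + 2*R*(-7 + R))) = 2*(-7 + R)/(R + 2*R*(-7 + R)))
1/j(V) = 1/(2*(-7 + 132)/(132*(-13 + 2*132))) = 1/(2*(1/132)*125/(-13 + 264)) = 1/(2*(1/132)*125/251) = 1/(2*(1/132)*(1/251)*125) = 1/(125/16566) = 16566/125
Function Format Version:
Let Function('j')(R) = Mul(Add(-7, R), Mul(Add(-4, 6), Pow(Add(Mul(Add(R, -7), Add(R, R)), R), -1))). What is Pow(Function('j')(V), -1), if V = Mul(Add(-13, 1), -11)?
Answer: Rational(16566, 125) ≈ 132.53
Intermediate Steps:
V = 132 (V = Mul(-12, -11) = 132)
Function('j')(R) = Mul(2, Pow(Add(R, Mul(2, R, Add(-7, R))), -1), Add(-7, R)) (Function('j')(R) = Mul(Add(-7, R), Mul(2, Pow(Add(Mul(Add(-7, R), Mul(2, R)), R), -1))) = Mul(Add(-7, R), Mul(2, Pow(Add(Mul(2, R, Add(-7, R)), R), -1))) = Mul(Add(-7, R), Mul(2, Pow(Add(R, Mul(2, R, Add(-7, R))), -1))) = Mul(2, Pow(Add(R, Mul(2, R, Add(-7, R))), -1), Add(-7, R)))
Pow(Function('j')(V), -1) = Pow(Mul(2, Pow(132, -1), Pow(Add(-13, Mul(2, 132)), -1), Add(-7, 132)), -1) = Pow(Mul(2, Rational(1, 132), Pow(Add(-13, 264), -1), 125), -1) = Pow(Mul(2, Rational(1, 132), Pow(251, -1), 125), -1) = Pow(Mul(2, Rational(1, 132), Rational(1, 251), 125), -1) = Pow(Rational(125, 16566), -1) = Rational(16566, 125)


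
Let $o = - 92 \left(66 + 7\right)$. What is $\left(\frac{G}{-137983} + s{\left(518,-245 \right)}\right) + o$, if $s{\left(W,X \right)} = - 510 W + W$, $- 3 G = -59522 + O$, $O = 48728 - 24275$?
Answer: $- \frac{111922737791}{413949} \approx -2.7038 \cdot 10^{5}$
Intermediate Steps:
$O = 24453$ ($O = 48728 - 24275 = 24453$)
$G = \frac{35069}{3}$ ($G = - \frac{-59522 + 24453}{3} = \left(- \frac{1}{3}\right) \left(-35069\right) = \frac{35069}{3} \approx 11690.0$)
$s{\left(W,X \right)} = - 509 W$
$o = -6716$ ($o = \left(-92\right) 73 = -6716$)
$\left(\frac{G}{-137983} + s{\left(518,-245 \right)}\right) + o = \left(\frac{35069}{3 \left(-137983\right)} - 263662\right) - 6716 = \left(\frac{35069}{3} \left(- \frac{1}{137983}\right) - 263662\right) - 6716 = \left(- \frac{35069}{413949} - 263662\right) - 6716 = - \frac{109142656307}{413949} - 6716 = - \frac{111922737791}{413949}$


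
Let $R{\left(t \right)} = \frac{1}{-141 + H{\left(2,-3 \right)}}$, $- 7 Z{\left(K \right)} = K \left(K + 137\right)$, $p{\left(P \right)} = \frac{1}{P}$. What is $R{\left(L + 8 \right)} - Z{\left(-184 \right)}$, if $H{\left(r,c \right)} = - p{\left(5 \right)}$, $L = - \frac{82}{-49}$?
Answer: $\frac{6105453}{4942} \approx 1235.4$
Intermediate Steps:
$Z{\left(K \right)} = - \frac{K \left(137 + K\right)}{7}$ ($Z{\left(K \right)} = - \frac{K \left(K + 137\right)}{7} = - \frac{K \left(137 + K\right)}{7}$)
$L = \frac{82}{49}$ ($L = \left(-82\right) \left(- \frac{1}{49}\right) = \frac{82}{49} \approx 1.6735$)
$H{\left(r,c \right)} = - \frac{1}{5}$
$R{\left(t \right)} = - \frac{5}{706}$ ($R{\left(t \right)} = \frac{1}{-141 - \frac{1}{5}} = \frac{1}{- \frac{706}{5}} = - \frac{5}{706}$)
$R{\left(L + 8 \right)} - Z{\left(-184 \right)} = - \frac{5}{706} - \left(- \frac{1}{7}\right) \left(-184\right) \left(137 - 184\right) = - \frac{5}{706} - \left(- \frac{1}{7}\right) \left(-184\right) \left(-47\right) = - \frac{5}{706} - - \frac{8648}{7} = - \frac{5}{706} + \frac{8648}{7} = \frac{6105453}{4942}$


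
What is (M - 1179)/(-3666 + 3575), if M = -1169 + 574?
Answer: 1774/91 ≈ 19.495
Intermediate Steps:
M = -595
(M - 1179)/(-3666 + 3575) = (-595 - 1179)/(-3666 + 3575) = -1774/(-91) = -1774*(-1/91) = 1774/91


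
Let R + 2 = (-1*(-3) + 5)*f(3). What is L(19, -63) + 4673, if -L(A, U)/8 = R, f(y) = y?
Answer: 4497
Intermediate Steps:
R = 22 (R = -2 + (-1*(-3) + 5)*3 = -2 + (3 + 5)*3 = -2 + 8*3 = -2 + 24 = 22)
L(A, U) = -176 (L(A, U) = -8*22 = -176)
L(19, -63) + 4673 = -176 + 4673 = 4497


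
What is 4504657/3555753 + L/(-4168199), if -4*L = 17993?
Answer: 75169205874701/59284344395388 ≈ 1.2679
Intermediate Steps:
L = -17993/4 (L = -¼*17993 = -17993/4 ≈ -4498.3)
4504657/3555753 + L/(-4168199) = 4504657/3555753 - 17993/4/(-4168199) = 4504657*(1/3555753) - 17993/4*(-1/4168199) = 4504657/3555753 + 17993/16672796 = 75169205874701/59284344395388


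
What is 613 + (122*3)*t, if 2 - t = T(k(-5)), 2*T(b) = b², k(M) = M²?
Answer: -113030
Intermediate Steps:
T(b) = b²/2
t = -621/2 (t = 2 - ((-5)²)²/2 = 2 - 25²/2 = 2 - 625/2 = -621/2 ≈ -310.50)
613 + (122*3)*t = 613 + (122*3)*(-621/2) = 613 + 366*(-621/2) = 613 - 113643 = -113030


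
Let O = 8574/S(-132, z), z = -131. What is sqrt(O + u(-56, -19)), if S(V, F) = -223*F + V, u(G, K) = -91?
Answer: I*sqrt(76709774557)/29081 ≈ 9.5239*I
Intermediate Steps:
S(V, F) = V - 223*F
O = 8574/29081 (O = 8574/(-132 - 223*(-131)) = 8574/(-132 + 29213) = 8574/29081 ≈ 0.29483)
sqrt(O + u(-56, -19)) = sqrt(8574/29081 - 91) = sqrt(-2637797/29081) = I*sqrt(76709774557)/29081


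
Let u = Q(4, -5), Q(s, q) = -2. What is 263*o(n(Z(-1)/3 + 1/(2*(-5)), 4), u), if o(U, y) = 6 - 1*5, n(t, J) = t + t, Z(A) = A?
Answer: 263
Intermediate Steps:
n(t, J) = 2*t
u = -2
o(U, y) = 1 (o(U, y) = 6 - 5 = 1)
263*o(n(Z(-1)/3 + 1/(2*(-5)), 4), u) = 263*1 = 263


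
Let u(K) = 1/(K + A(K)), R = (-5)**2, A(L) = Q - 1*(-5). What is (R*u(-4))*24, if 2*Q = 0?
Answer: 600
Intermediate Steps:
Q = 0 (Q = (1/2)*0 = 0)
A(L) = 5 (A(L) = 0 - 1*(-5) = 0 + 5 = 5)
R = 25
u(K) = 1/(5 + K) (u(K) = 1/(K + 5) = 1/(5 + K))
(R*u(-4))*24 = (25/(5 - 4))*24 = (25/1)*24 = (25*1)*24 = 25*24 = 600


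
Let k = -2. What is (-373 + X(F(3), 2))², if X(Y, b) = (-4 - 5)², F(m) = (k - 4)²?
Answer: 85264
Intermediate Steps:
F(m) = 36 (F(m) = (-2 - 4)² = (-6)² = 36)
X(Y, b) = 81 (X(Y, b) = (-9)² = 81)
(-373 + X(F(3), 2))² = (-373 + 81)² = (-292)² = 85264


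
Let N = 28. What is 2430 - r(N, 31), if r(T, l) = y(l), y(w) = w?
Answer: 2399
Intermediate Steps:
r(T, l) = l
2430 - r(N, 31) = 2430 - 1*31 = 2430 - 31 = 2399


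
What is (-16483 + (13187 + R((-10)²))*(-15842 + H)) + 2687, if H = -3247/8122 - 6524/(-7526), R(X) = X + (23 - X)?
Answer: -3198128132031173/15281543 ≈ -2.0928e+8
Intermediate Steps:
R(X) = 23
H = 14275503/30563086 (H = -3247*1/8122 - 6524*(-1/7526) = -3247/8122 + 3262/3763 = 14275503/30563086 ≈ 0.46708)
(-16483 + (13187 + R((-10)²))*(-15842 + H)) + 2687 = (-16483 + (13187 + 23)*(-15842 + 14275503/30563086)) + 2687 = (-16483 + 13210*(-484166132909/30563086)) + 2687 = (-16483 - 3197917307863945/15281543) + 2687 = -3198169193537214/15281543 + 2687 = -3198128132031173/15281543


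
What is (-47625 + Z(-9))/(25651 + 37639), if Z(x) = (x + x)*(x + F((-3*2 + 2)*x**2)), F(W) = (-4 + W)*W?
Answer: -1960359/63290 ≈ -30.974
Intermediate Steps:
F(W) = W*(-4 + W)
Z(x) = 2*x*(x - 4*x**2*(-4 - 4*x**2)) (Z(x) = (x + x)*(x + ((-3*2 + 2)*x**2)*(-4 + (-3*2 + 2)*x**2)) = (2*x)*(x + ((-6 + 2)*x**2)*(-4 + (-6 + 2)*x**2)) = (2*x)*(x + (-4*x**2)*(-4 - 4*x**2)) = (2*x)*(x - 4*x**2*(-4 - 4*x**2)) = 2*x*(x - 4*x**2*(-4 - 4*x**2)))
(-47625 + Z(-9))/(25651 + 37639) = (-47625 + (-9)**2*(2 + 32*(-9)*(1 + (-9)**2)))/(25651 + 37639) = (-47625 + 81*(2 + 32*(-9)*(1 + 81)))/63290 = (-47625 + 81*(2 + 32*(-9)*82))*(1/63290) = (-47625 + 81*(2 - 23616))*(1/63290) = (-47625 + 81*(-23614))*(1/63290) = (-47625 - 1912734)*(1/63290) = -1960359*1/63290 = -1960359/63290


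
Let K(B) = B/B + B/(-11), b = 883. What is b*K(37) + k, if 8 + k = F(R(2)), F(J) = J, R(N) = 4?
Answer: -23002/11 ≈ -2091.1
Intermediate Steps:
k = -4 (k = -8 + 4 = -4)
K(B) = 1 - B/11 (K(B) = 1 + B*(-1/11) = 1 - B/11)
b*K(37) + k = 883*(1 - 1/11*37) - 4 = 883*(1 - 37/11) - 4 = 883*(-26/11) - 4 = -22958/11 - 4 = -23002/11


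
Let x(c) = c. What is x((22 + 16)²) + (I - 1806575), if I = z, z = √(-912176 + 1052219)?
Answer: -1805131 + √140043 ≈ -1.8048e+6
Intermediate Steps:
z = √140043 ≈ 374.22
I = √140043 ≈ 374.22
x((22 + 16)²) + (I - 1806575) = (22 + 16)² + (√140043 - 1806575) = 38² + (-1806575 + √140043) = 1444 + (-1806575 + √140043) = -1805131 + √140043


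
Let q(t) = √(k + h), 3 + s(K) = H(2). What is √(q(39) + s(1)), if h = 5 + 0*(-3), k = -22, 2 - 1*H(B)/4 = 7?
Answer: √(-23 + I*√17) ≈ 0.42816 + 4.8149*I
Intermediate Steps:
H(B) = -20 (H(B) = 8 - 4*7 = 8 - 28 = -20)
h = 5 (h = 5 + 0 = 5)
s(K) = -23 (s(K) = -3 - 20 = -23)
q(t) = I*√17 (q(t) = √(-22 + 5) = √(-17) = I*√17)
√(q(39) + s(1)) = √(I*√17 - 23) = √(-23 + I*√17)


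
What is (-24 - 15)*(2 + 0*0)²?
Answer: -156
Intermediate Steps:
(-24 - 15)*(2 + 0*0)² = -39*(2 + 0)² = -39*2² = -39*4 = -156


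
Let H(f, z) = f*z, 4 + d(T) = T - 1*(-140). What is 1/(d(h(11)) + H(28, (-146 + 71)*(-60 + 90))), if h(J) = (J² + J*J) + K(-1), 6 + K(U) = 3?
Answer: -1/62625 ≈ -1.5968e-5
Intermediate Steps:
K(U) = -3 (K(U) = -6 + 3 = -3)
h(J) = -3 + 2*J² (h(J) = (J² + J*J) - 3 = (J² + J²) - 3 = 2*J² - 3 = -3 + 2*J²)
d(T) = 136 + T (d(T) = -4 + (T - 1*(-140)) = -4 + (T + 140) = -4 + (140 + T) = 136 + T)
1/(d(h(11)) + H(28, (-146 + 71)*(-60 + 90))) = 1/((136 + (-3 + 2*11²)) + 28*((-146 + 71)*(-60 + 90))) = 1/((136 + (-3 + 2*121)) + 28*(-75*30)) = 1/((136 + (-3 + 242)) + 28*(-2250)) = 1/((136 + 239) - 63000) = 1/(375 - 63000) = 1/(-62625) = -1/62625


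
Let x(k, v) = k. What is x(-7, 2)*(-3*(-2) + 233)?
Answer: -1673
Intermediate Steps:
x(-7, 2)*(-3*(-2) + 233) = -7*(-3*(-2) + 233) = -7*(6 + 233) = -7*239 = -1673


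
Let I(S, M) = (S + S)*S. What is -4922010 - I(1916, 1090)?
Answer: -12264122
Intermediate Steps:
I(S, M) = 2*S² (I(S, M) = (2*S)*S = 2*S²)
-4922010 - I(1916, 1090) = -4922010 - 2*1916² = -4922010 - 2*3671056 = -4922010 - 1*7342112 = -4922010 - 7342112 = -12264122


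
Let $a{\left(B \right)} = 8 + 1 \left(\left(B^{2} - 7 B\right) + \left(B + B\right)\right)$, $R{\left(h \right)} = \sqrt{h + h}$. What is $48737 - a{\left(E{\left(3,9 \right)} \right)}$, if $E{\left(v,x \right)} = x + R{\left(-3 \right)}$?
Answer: $48699 - 13 i \sqrt{6} \approx 48699.0 - 31.843 i$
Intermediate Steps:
$R{\left(h \right)} = \sqrt{2} \sqrt{h}$ ($R{\left(h \right)} = \sqrt{2 h} = \sqrt{2} \sqrt{h}$)
$E{\left(v,x \right)} = x + i \sqrt{6}$ ($E{\left(v,x \right)} = x + \sqrt{2} \sqrt{-3} = x + \sqrt{2} i \sqrt{3} = x + i \sqrt{6}$)
$a{\left(B \right)} = 8 + B^{2} - 5 B$ ($a{\left(B \right)} = 8 + 1 \left(\left(B^{2} - 7 B\right) + 2 B\right) = 8 + 1 \left(B^{2} - 5 B\right) = 8 + \left(B^{2} - 5 B\right) = 8 + B^{2} - 5 B$)
$48737 - a{\left(E{\left(3,9 \right)} \right)} = 48737 - \left(8 + \left(9 + i \sqrt{6}\right)^{2} - 5 \left(9 + i \sqrt{6}\right)\right) = 48737 - \left(8 + \left(9 + i \sqrt{6}\right)^{2} - \left(45 + 5 i \sqrt{6}\right)\right) = 48737 - \left(-37 + \left(9 + i \sqrt{6}\right)^{2} - 5 i \sqrt{6}\right) = 48737 + \left(37 - \left(9 + i \sqrt{6}\right)^{2} + 5 i \sqrt{6}\right) = 48774 - \left(9 + i \sqrt{6}\right)^{2} + 5 i \sqrt{6}$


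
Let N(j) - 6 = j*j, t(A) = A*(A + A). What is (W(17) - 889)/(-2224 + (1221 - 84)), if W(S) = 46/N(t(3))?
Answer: 146662/179355 ≈ 0.81772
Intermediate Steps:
t(A) = 2*A**2 (t(A) = A*(2*A) = 2*A**2)
N(j) = 6 + j**2 (N(j) = 6 + j*j = 6 + j**2)
W(S) = 23/165 (W(S) = 46/(6 + (2*3**2)**2) = 46/(6 + (2*9)**2) = 46/(6 + 18**2) = 46/(6 + 324) = 46/330 = 46*(1/330) = 23/165)
(W(17) - 889)/(-2224 + (1221 - 84)) = (23/165 - 889)/(-2224 + (1221 - 84)) = -146662/(165*(-2224 + 1137)) = -146662/165/(-1087) = -146662/165*(-1/1087) = 146662/179355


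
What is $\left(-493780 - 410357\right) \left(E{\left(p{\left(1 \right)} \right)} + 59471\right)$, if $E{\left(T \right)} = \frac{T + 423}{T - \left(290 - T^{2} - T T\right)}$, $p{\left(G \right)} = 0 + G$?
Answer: $- \frac{15431586994161}{287} \approx -5.3769 \cdot 10^{10}$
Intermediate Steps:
$p{\left(G \right)} = G$
$E{\left(T \right)} = \frac{423 + T}{-290 + T + 2 T^{2}}$ ($E{\left(T \right)} = \frac{423 + T}{T + \left(\left(T^{2} + T^{2}\right) - 290\right)} = \frac{423 + T}{T + \left(2 T^{2} - 290\right)} = \frac{423 + T}{T + \left(-290 + 2 T^{2}\right)} = \frac{423 + T}{-290 + T + 2 T^{2}}$)
$\left(-493780 - 410357\right) \left(E{\left(p{\left(1 \right)} \right)} + 59471\right) = \left(-493780 - 410357\right) \left(\frac{423 + 1}{-290 + 1 + 2 \cdot 1^{2}} + 59471\right) = - 904137 \left(\frac{1}{-290 + 1 + 2 \cdot 1} \cdot 424 + 59471\right) = - 904137 \left(\frac{1}{-290 + 1 + 2} \cdot 424 + 59471\right) = - 904137 \left(\frac{1}{-287} \cdot 424 + 59471\right) = - 904137 \left(\left(- \frac{1}{287}\right) 424 + 59471\right) = - 904137 \left(- \frac{424}{287} + 59471\right) = \left(-904137\right) \frac{17067753}{287} = - \frac{15431586994161}{287}$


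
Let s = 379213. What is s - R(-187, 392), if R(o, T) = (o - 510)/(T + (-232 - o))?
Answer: 131587608/347 ≈ 3.7922e+5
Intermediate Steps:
R(o, T) = (-510 + o)/(-232 + T - o)
s - R(-187, 392) = 379213 - (510 - 1*(-187))/(232 - 187 - 1*392) = 379213 - (510 + 187)/(232 - 187 - 392) = 379213 - 697/(-347) = 379213 - (-1)*697/347 = 379213 - 1*(-697/347) = 379213 + 697/347 = 131587608/347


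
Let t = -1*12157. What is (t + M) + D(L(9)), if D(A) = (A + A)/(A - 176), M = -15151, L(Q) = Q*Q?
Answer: -2594422/95 ≈ -27310.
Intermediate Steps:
L(Q) = Q²
t = -12157
D(A) = 2*A/(-176 + A) (D(A) = (2*A)/(-176 + A) = 2*A/(-176 + A))
(t + M) + D(L(9)) = (-12157 - 15151) + 2*9²/(-176 + 9²) = -27308 + 2*81/(-176 + 81) = -27308 + 2*81/(-95) = -27308 + 2*81*(-1/95) = -27308 - 162/95 = -2594422/95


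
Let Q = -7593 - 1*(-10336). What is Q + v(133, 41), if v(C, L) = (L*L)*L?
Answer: 71664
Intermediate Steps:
Q = 2743 (Q = -7593 + 10336 = 2743)
v(C, L) = L³ (v(C, L) = L²*L = L³)
Q + v(133, 41) = 2743 + 41³ = 2743 + 68921 = 71664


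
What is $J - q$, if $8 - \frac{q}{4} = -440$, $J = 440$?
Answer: $-1352$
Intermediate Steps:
$q = 1792$ ($q = 32 - -1760 = 32 + 1760 = 1792$)
$J - q = 440 - 1792 = -1352$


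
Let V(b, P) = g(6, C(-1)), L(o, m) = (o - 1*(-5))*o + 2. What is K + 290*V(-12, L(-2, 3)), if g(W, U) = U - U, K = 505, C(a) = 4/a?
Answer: 505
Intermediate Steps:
L(o, m) = 2 + o*(5 + o) (L(o, m) = (o + 5)*o + 2 = (5 + o)*o + 2 = o*(5 + o) + 2 = 2 + o*(5 + o))
g(W, U) = 0
V(b, P) = 0
K + 290*V(-12, L(-2, 3)) = 505 + 290*0 = 505 + 0 = 505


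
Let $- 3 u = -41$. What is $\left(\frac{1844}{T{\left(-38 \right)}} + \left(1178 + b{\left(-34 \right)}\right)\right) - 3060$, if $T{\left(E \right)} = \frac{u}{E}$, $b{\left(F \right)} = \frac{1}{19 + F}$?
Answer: $- \frac{4310711}{615} \approx -7009.3$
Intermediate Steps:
$u = \frac{41}{3}$ ($u = \left(- \frac{1}{3}\right) \left(-41\right) = \frac{41}{3} \approx 13.667$)
$T{\left(E \right)} = \frac{41}{3 E}$
$\left(\frac{1844}{T{\left(-38 \right)}} + \left(1178 + b{\left(-34 \right)}\right)\right) - 3060 = \left(\frac{1844}{\frac{41}{3} \frac{1}{-38}} + \left(1178 + \frac{1}{19 - 34}\right)\right) - 3060 = \left(\frac{1844}{\frac{41}{3} \left(- \frac{1}{38}\right)} + \left(1178 + \frac{1}{-15}\right)\right) - 3060 = \left(\frac{1844}{- \frac{41}{114}} + \left(1178 - \frac{1}{15}\right)\right) - 3060 = \left(1844 \left(- \frac{114}{41}\right) + \frac{17669}{15}\right) - 3060 = \left(- \frac{210216}{41} + \frac{17669}{15}\right) - 3060 = - \frac{2428811}{615} - 3060 = - \frac{4310711}{615}$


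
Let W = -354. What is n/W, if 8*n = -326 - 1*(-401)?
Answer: -25/944 ≈ -0.026483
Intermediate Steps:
n = 75/8 (n = (-326 - 1*(-401))/8 = (-326 + 401)/8 = (⅛)*75 = 75/8 ≈ 9.3750)
n/W = (75/8)/(-354) = (75/8)*(-1/354) = -25/944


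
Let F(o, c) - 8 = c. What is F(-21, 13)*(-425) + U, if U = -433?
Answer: -9358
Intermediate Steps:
F(o, c) = 8 + c
F(-21, 13)*(-425) + U = (8 + 13)*(-425) - 433 = 21*(-425) - 433 = -8925 - 433 = -9358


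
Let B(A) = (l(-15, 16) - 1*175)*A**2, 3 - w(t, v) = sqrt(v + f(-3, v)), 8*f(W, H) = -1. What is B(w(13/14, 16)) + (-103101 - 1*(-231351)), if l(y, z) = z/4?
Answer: 991971/8 + 513*sqrt(254)/2 ≈ 1.2808e+5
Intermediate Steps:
l(y, z) = z/4 (l(y, z) = z*(1/4) = z/4)
f(W, H) = -1/8 (f(W, H) = (1/8)*(-1) = -1/8)
w(t, v) = 3 - sqrt(-1/8 + v) (w(t, v) = 3 - sqrt(v - 1/8) = 3 - sqrt(-1/8 + v))
B(A) = -171*A**2 (B(A) = ((1/4)*16 - 1*175)*A**2 = (4 - 175)*A**2 = -171*A**2)
B(w(13/14, 16)) + (-103101 - 1*(-231351)) = -171*(3 - sqrt(-2 + 16*16)/4)**2 + (-103101 - 1*(-231351)) = -171*(3 - sqrt(-2 + 256)/4)**2 + (-103101 + 231351) = -171*(3 - sqrt(254)/4)**2 + 128250 = 128250 - 171*(3 - sqrt(254)/4)**2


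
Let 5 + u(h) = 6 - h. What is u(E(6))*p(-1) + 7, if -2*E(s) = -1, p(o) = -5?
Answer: 9/2 ≈ 4.5000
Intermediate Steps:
E(s) = ½ (E(s) = -½*(-1) = ½)
u(h) = 1 - h (u(h) = -5 + (6 - h) = 1 - h)
u(E(6))*p(-1) + 7 = (1 - 1*½)*(-5) + 7 = (1 - ½)*(-5) + 7 = (½)*(-5) + 7 = -5/2 + 7 = 9/2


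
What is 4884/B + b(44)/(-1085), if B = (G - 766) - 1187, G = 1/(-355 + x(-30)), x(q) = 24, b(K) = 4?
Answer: -439150279/175347935 ≈ -2.5045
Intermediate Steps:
G = -1/331 (G = 1/(-355 + 24) = 1/(-331) = -1/331 ≈ -0.0030211)
B = -646444/331 (B = (-1/331 - 766) - 1187 = -253547/331 - 1187 = -646444/331 ≈ -1953.0)
4884/B + b(44)/(-1085) = 4884/(-646444/331) + 4/(-1085) = 4884*(-331/646444) + 4*(-1/1085) = -404151/161611 - 4/1085 = -439150279/175347935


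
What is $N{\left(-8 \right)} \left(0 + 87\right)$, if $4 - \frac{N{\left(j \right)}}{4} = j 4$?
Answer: $12528$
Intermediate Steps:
$N{\left(j \right)} = 16 - 16 j$ ($N{\left(j \right)} = 16 - 4 j 4 = 16 - 4 \cdot 4 j = 16 - 16 j$)
$N{\left(-8 \right)} \left(0 + 87\right) = \left(16 - -128\right) \left(0 + 87\right) = \left(16 + 128\right) 87 = 144 \cdot 87 = 12528$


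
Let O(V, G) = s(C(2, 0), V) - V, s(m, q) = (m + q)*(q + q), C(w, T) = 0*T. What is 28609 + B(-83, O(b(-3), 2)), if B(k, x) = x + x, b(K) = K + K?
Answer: 28765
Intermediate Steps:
C(w, T) = 0
s(m, q) = 2*q*(m + q) (s(m, q) = (m + q)*(2*q) = 2*q*(m + q))
b(K) = 2*K
O(V, G) = -V + 2*V² (O(V, G) = 2*V*(0 + V) - V = 2*V*V - V = 2*V² - V = -V + 2*V²)
B(k, x) = 2*x
28609 + B(-83, O(b(-3), 2)) = 28609 + 2*((2*(-3))*(-1 + 2*(2*(-3)))) = 28609 + 2*(-6*(-1 + 2*(-6))) = 28609 + 2*(-6*(-1 - 12)) = 28609 + 2*(-6*(-13)) = 28609 + 2*78 = 28609 + 156 = 28765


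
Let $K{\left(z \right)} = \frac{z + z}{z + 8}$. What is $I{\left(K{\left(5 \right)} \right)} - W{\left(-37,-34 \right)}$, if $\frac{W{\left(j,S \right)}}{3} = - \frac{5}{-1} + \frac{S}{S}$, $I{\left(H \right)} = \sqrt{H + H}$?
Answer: $-18 + \frac{2 \sqrt{65}}{13} \approx -16.76$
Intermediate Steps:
$K{\left(z \right)} = \frac{2 z}{8 + z}$
$I{\left(H \right)} = \sqrt{2} \sqrt{H}$ ($I{\left(H \right)} = \sqrt{2 H} = \sqrt{2} \sqrt{H}$)
$W{\left(j,S \right)} = 18$ ($W{\left(j,S \right)} = 3 \left(- \frac{5}{-1} + \frac{S}{S}\right) = 3 \left(\left(-5\right) \left(-1\right) + 1\right) = 3 \left(5 + 1\right) = 3 \cdot 6 = 18$)
$I{\left(K{\left(5 \right)} \right)} - W{\left(-37,-34 \right)} = \sqrt{2} \sqrt{2 \cdot 5 \frac{1}{8 + 5}} - 18 = \sqrt{2} \sqrt{2 \cdot 5 \cdot \frac{1}{13}} - 18 = \sqrt{2} \sqrt{\frac{10}{13}} - 18 = \sqrt{2} \frac{\sqrt{130}}{13} - 18 = \frac{2 \sqrt{65}}{13} - 18 = -18 + \frac{2 \sqrt{65}}{13}$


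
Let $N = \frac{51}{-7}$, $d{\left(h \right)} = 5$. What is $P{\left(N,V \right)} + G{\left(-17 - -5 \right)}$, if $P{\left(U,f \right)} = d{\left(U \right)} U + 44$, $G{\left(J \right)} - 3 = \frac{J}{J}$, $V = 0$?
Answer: $\frac{81}{7} \approx 11.571$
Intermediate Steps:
$G{\left(J \right)} = 4$ ($G{\left(J \right)} = 3 + \frac{J}{J} = 3 + 1 = 4$)
$N = - \frac{51}{7}$ ($N = 51 \left(- \frac{1}{7}\right) = - \frac{51}{7} \approx -7.2857$)
$P{\left(U,f \right)} = 44 + 5 U$ ($P{\left(U,f \right)} = 5 U + 44 = 44 + 5 U$)
$P{\left(N,V \right)} + G{\left(-17 - -5 \right)} = \left(44 + 5 \left(- \frac{51}{7}\right)\right) + 4 = \left(44 - \frac{255}{7}\right) + 4 = \frac{53}{7} + 4 = \frac{81}{7}$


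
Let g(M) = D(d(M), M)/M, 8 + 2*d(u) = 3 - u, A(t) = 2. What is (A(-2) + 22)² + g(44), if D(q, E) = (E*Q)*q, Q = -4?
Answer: 674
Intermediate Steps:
d(u) = -5/2 - u/2 (d(u) = -4 + (3 - u)/2 = -4 + (3/2 - u/2) = -5/2 - u/2)
D(q, E) = -4*E*q (D(q, E) = (E*(-4))*q = (-4*E)*q = -4*E*q)
g(M) = 10 + 2*M (g(M) = (-4*M*(-5/2 - M/2))/M = 10 + 2*M)
(A(-2) + 22)² + g(44) = (2 + 22)² + (10 + 2*44) = 24² + (10 + 88) = 576 + 98 = 674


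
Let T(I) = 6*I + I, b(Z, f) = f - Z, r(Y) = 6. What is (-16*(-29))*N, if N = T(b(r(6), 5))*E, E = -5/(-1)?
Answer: -16240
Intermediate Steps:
E = 5 (E = -5*(-1) = 5)
T(I) = 7*I
N = -35 (N = (7*(5 - 1*6))*5 = (7*(5 - 6))*5 = (7*(-1))*5 = -7*5 = -35)
(-16*(-29))*N = -16*(-29)*(-35) = 464*(-35) = -16240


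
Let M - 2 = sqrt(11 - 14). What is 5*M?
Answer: 10 + 5*I*sqrt(3) ≈ 10.0 + 8.6602*I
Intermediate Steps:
M = 2 + I*sqrt(3) (M = 2 + sqrt(11 - 14) = 2 + sqrt(-3) = 2 + I*sqrt(3) ≈ 2.0 + 1.732*I)
5*M = 5*(2 + I*sqrt(3)) = 10 + 5*I*sqrt(3)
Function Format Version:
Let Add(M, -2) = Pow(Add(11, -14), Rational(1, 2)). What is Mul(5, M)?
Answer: Add(10, Mul(5, I, Pow(3, Rational(1, 2)))) ≈ Add(10.000, Mul(8.6602, I))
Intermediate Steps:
M = Add(2, Mul(I, Pow(3, Rational(1, 2)))) (M = Add(2, Pow(Add(11, -14), Rational(1, 2))) = Add(2, Pow(-3, Rational(1, 2))) = Add(2, Mul(I, Pow(3, Rational(1, 2)))) ≈ Add(2.0000, Mul(1.7320, I)))
Mul(5, M) = Mul(5, Add(2, Mul(I, Pow(3, Rational(1, 2))))) = Add(10, Mul(5, I, Pow(3, Rational(1, 2))))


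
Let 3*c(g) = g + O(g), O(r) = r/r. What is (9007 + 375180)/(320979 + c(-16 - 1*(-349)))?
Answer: 1152561/963271 ≈ 1.1965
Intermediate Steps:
O(r) = 1
c(g) = 1/3 + g/3 (c(g) = (g + 1)/3 = (1 + g)/3 = 1/3 + g/3)
(9007 + 375180)/(320979 + c(-16 - 1*(-349))) = (9007 + 375180)/(320979 + (1/3 + (-16 - 1*(-349))/3)) = 384187/(320979 + (1/3 + (-16 + 349)/3)) = 384187/(320979 + (1/3 + (1/3)*333)) = 384187/(320979 + (1/3 + 111)) = 384187/(320979 + 334/3) = 384187/(963271/3) = 384187*(3/963271) = 1152561/963271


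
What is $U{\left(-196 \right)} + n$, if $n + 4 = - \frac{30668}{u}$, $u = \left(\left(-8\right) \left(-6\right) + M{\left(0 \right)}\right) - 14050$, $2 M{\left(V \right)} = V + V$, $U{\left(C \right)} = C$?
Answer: $- \frac{1384866}{7001} \approx -197.81$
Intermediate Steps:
$M{\left(V \right)} = V$ ($M{\left(V \right)} = \frac{V + V}{2} = \frac{2 V}{2} = V$)
$u = -14002$ ($u = \left(\left(-8\right) \left(-6\right) + 0\right) - 14050 = \left(48 + 0\right) - 14050 = 48 - 14050 = -14002$)
$n = - \frac{12670}{7001}$ ($n = -4 - \frac{30668}{-14002} = -4 - - \frac{15334}{7001} = -4 + \frac{15334}{7001} = - \frac{12670}{7001} \approx -1.8097$)
$U{\left(-196 \right)} + n = -196 - \frac{12670}{7001} = - \frac{1384866}{7001}$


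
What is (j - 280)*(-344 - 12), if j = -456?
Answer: 262016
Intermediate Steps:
(j - 280)*(-344 - 12) = (-456 - 280)*(-344 - 12) = -736*(-356) = 262016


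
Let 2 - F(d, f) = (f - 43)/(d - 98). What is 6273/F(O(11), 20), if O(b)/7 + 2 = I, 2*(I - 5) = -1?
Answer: 14637/4 ≈ 3659.3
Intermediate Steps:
I = 9/2 (I = 5 + (½)*(-1) = 5 - ½ = 9/2 ≈ 4.5000)
O(b) = 35/2 (O(b) = -14 + 7*(9/2) = -14 + 63/2 = 35/2)
F(d, f) = 2 - (-43 + f)/(-98 + d) (F(d, f) = 2 - (f - 43)/(d - 98) = 2 - (-43 + f)/(-98 + d))
6273/F(O(11), 20) = 6273/(((-153 - 1*20 + 2*(35/2))/(-98 + 35/2))) = 6273/(((-153 - 20 + 35)/(-161/2))) = 6273/((-2/161*(-138))) = 6273/(12/7) = 6273*(7/12) = 14637/4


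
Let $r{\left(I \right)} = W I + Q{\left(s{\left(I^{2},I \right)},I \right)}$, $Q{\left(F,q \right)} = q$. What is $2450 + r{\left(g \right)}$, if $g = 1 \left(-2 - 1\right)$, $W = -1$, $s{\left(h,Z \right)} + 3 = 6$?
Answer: $2450$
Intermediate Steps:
$s{\left(h,Z \right)} = 3$ ($s{\left(h,Z \right)} = -3 + 6 = 3$)
$g = -3$ ($g = 1 \left(-3\right) = -3$)
$r{\left(I \right)} = 0$ ($r{\left(I \right)} = - I + I = 0$)
$2450 + r{\left(g \right)} = 2450 + 0 = 2450$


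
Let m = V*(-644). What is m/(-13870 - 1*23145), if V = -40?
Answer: -5152/7403 ≈ -0.69593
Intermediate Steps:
m = 25760 (m = -40*(-644) = 25760)
m/(-13870 - 1*23145) = 25760/(-13870 - 1*23145) = 25760/(-13870 - 23145) = 25760/(-37015) = 25760*(-1/37015) = -5152/7403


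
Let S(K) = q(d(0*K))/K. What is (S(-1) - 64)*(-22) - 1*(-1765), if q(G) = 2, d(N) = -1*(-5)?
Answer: 3217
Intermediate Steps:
d(N) = 5
S(K) = 2/K
(S(-1) - 64)*(-22) - 1*(-1765) = (2/(-1) - 64)*(-22) - 1*(-1765) = (2*(-1) - 64)*(-22) + 1765 = (-2 - 64)*(-22) + 1765 = -66*(-22) + 1765 = 1452 + 1765 = 3217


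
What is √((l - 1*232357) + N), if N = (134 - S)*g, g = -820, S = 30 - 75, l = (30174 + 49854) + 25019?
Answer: I*√274090 ≈ 523.54*I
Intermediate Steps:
l = 105047 (l = 80028 + 25019 = 105047)
S = -45
N = -146780 (N = (134 - 1*(-45))*(-820) = (134 + 45)*(-820) = 179*(-820) = -146780)
√((l - 1*232357) + N) = √((105047 - 1*232357) - 146780) = √((105047 - 232357) - 146780) = √(-127310 - 146780) = √(-274090) = I*√274090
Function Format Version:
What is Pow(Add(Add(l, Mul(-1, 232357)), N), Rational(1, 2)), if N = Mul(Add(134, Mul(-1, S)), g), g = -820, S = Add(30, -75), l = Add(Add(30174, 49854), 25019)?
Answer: Mul(I, Pow(274090, Rational(1, 2))) ≈ Mul(523.54, I)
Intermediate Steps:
l = 105047 (l = Add(80028, 25019) = 105047)
S = -45
N = -146780 (N = Mul(Add(134, Mul(-1, -45)), -820) = Mul(Add(134, 45), -820) = Mul(179, -820) = -146780)
Pow(Add(Add(l, Mul(-1, 232357)), N), Rational(1, 2)) = Pow(Add(Add(105047, Mul(-1, 232357)), -146780), Rational(1, 2)) = Pow(Add(Add(105047, -232357), -146780), Rational(1, 2)) = Pow(Add(-127310, -146780), Rational(1, 2)) = Pow(-274090, Rational(1, 2)) = Mul(I, Pow(274090, Rational(1, 2)))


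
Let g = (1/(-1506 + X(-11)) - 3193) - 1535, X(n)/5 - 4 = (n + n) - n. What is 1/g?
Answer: -1541/7285849 ≈ -0.00021151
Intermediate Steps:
X(n) = 20 + 5*n (X(n) = 20 + 5*((n + n) - n) = 20 + 5*(2*n - n) = 20 + 5*n)
g = -7285849/1541 (g = (1/(-1506 + (20 + 5*(-11))) - 3193) - 1535 = (1/(-1506 + (20 - 55)) - 3193) - 1535 = (1/(-1506 - 35) - 3193) - 1535 = (1/(-1541) - 3193) - 1535 = (-1/1541 - 3193) - 1535 = -4920414/1541 - 1535 = -7285849/1541 ≈ -4728.0)
1/g = 1/(-7285849/1541) = -1541/7285849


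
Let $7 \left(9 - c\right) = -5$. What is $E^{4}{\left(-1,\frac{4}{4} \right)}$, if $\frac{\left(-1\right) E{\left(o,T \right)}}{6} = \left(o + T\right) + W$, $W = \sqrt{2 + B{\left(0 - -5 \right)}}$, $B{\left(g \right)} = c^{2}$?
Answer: $\frac{28897280064}{2401} \approx 1.2036 \cdot 10^{7}$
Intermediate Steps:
$c = \frac{68}{7}$ ($c = 9 - - \frac{5}{7} = 9 + \frac{5}{7} = \frac{68}{7} \approx 9.7143$)
$B{\left(g \right)} = \frac{4624}{49}$ ($B{\left(g \right)} = \left(\frac{68}{7}\right)^{2} = \frac{4624}{49}$)
$W = \frac{\sqrt{4722}}{7}$ ($W = \sqrt{2 + \frac{4624}{49}} = \sqrt{\frac{4722}{49}} = \frac{\sqrt{4722}}{7} \approx 9.8167$)
$E{\left(o,T \right)} = - 6 T - 6 o - \frac{6 \sqrt{4722}}{7}$ ($E{\left(o,T \right)} = - 6 \left(\left(o + T\right) + \frac{\sqrt{4722}}{7}\right) = - 6 \left(\left(T + o\right) + \frac{\sqrt{4722}}{7}\right) = - 6 \left(T + o + \frac{\sqrt{4722}}{7}\right) = - 6 T - 6 o - \frac{6 \sqrt{4722}}{7}$)
$E^{4}{\left(-1,\frac{4}{4} \right)} = \left(- 6 \cdot \frac{4}{4} - -6 - \frac{6 \sqrt{4722}}{7}\right)^{4} = \left(- 6 \cdot 4 \cdot \frac{1}{4} + 6 - \frac{6 \sqrt{4722}}{7}\right)^{4} = \left(\left(-6\right) 1 + 6 - \frac{6 \sqrt{4722}}{7}\right)^{4} = \left(-6 + 6 - \frac{6 \sqrt{4722}}{7}\right)^{4} = \left(- \frac{6 \sqrt{4722}}{7}\right)^{4} = \frac{28897280064}{2401}$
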